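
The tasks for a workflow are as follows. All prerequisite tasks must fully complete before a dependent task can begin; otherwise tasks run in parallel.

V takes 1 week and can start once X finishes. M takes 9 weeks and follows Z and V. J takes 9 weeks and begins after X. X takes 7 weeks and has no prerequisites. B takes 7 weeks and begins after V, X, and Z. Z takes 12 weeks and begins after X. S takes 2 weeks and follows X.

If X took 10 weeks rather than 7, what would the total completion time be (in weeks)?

31

Baseline: X→Z→M = 7+12+9 = 28 → 28 weeks.
X is on the critical path; changing it to 10 makes that path 31 weeks.
No other chain overtakes it, so the finish is 31 weeks.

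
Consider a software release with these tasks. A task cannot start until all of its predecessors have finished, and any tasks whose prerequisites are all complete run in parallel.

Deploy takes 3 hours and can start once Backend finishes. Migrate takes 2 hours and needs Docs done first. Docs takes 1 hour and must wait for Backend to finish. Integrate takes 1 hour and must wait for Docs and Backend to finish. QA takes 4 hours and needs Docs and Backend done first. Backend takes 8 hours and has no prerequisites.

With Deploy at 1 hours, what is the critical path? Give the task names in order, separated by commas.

Backend, Docs, QA

Critical path before the change: Backend→Docs→QA = 8+1+4 = 13 giving 13 hours.
Deploy is off the critical path — its longest chain is 11 hours, giving 2 of slack.
The critical path is still Backend→Docs→QA; finish is now 13 hours.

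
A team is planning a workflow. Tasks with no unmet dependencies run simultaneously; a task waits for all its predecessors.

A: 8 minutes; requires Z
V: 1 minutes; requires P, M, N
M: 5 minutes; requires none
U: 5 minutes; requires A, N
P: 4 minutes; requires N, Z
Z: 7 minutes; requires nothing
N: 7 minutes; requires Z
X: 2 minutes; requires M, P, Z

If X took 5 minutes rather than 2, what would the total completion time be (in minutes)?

23

The binding path is Z→N→P→X = 7+7+4+2 = 20; finish at 20 minutes.
Since X is critical, the +3 change carries straight to that chain (now 23 minutes).
The critical path is still Z→N→P→X; finish is now 23 minutes.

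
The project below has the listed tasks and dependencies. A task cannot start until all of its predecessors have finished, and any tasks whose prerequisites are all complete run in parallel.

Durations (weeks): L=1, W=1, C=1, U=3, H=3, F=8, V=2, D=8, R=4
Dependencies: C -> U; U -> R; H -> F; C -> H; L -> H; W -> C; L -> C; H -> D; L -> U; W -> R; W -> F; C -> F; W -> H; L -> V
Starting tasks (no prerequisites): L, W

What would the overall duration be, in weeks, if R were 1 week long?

The binding path is L→C→H→F = 1+1+3+8 = 13; finish at 13 weeks.
R is off the critical path — its longest chain is 9 weeks, giving 4 of slack.
No other chain overtakes it, so the finish is 13 weeks.

13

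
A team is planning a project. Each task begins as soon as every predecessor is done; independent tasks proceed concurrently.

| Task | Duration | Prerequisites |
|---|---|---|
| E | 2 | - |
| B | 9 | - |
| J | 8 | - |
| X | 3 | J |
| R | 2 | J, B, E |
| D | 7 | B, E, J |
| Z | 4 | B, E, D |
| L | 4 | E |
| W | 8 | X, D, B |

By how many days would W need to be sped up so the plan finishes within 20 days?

Current finish: 24 days; target: 20.
W is on every critical path, so each day cut from W cuts the finish by one (this holds down to a finish of 20).
Need 24 − 20 = 4 days off W → W becomes 4 days, finish becomes 20.

4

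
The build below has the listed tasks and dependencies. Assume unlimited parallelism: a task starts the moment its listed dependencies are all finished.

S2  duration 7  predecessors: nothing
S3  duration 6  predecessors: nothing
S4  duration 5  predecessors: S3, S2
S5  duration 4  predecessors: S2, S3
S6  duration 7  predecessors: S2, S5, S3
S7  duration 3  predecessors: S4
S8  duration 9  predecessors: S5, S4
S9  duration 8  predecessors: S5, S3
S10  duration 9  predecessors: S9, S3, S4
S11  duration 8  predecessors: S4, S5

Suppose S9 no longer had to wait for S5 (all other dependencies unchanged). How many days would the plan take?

23

Original critical path: S2→S5→S9→S10 = 7+4+8+9 = 28 ⇒ 28 days.
Without S5→S9, S9's earliest start moves from 11 to 6.
The longest chain is now S3→S9→S10 = 6+8+9 = 23, so the plan takes 23 days.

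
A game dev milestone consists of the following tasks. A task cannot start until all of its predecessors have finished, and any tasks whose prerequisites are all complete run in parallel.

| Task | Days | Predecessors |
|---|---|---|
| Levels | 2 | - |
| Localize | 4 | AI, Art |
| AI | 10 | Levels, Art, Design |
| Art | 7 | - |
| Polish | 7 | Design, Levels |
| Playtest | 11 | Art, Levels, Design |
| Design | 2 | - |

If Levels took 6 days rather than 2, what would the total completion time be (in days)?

21

The binding path is Art→AI→Localize = 7+10+4 = 21; finish at 21 days.
The longest path through Levels is only 16 days, so Levels has float 5.
No other chain overtakes it, so the finish is 21 days.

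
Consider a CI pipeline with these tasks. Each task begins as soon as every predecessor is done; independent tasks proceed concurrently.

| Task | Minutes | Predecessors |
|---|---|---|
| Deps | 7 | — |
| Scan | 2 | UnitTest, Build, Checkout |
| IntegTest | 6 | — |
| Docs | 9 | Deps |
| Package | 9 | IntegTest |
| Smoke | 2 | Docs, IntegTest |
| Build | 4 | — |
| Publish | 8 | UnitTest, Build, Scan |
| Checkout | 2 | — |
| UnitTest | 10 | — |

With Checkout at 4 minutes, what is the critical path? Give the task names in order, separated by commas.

Critical path before the change: UnitTest→Scan→Publish = 10+2+8 = 20 giving 20 minutes.
Checkout is off the critical path — its longest chain is 12 minutes, giving 8 of slack.
No other chain overtakes it, so the finish is 20 minutes.

UnitTest, Scan, Publish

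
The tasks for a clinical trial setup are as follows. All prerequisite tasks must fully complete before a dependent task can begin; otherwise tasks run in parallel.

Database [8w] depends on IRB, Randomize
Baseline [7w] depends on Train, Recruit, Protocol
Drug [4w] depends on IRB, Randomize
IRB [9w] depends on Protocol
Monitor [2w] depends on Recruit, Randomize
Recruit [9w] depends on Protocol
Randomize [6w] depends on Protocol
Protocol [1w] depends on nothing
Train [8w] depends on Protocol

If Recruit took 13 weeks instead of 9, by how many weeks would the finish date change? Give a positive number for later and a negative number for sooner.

Actual critical path: Protocol→IRB→Database = 1+9+8 = 18 ⇒ 18 weeks.
The longest path through Recruit is only 17 weeks, so Recruit has float 1.
New critical path: Protocol→Recruit→Baseline = 1+13+7 = 21 ⇒ 21 weeks.
Change in finish: 21 − 18 = +3 weeks.

3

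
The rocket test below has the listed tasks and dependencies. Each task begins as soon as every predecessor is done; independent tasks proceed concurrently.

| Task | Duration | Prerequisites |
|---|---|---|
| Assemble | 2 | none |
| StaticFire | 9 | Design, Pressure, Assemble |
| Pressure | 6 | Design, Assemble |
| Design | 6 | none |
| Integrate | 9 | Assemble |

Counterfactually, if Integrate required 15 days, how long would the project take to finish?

21

Critical path before the change: Design→Pressure→StaticFire = 6+6+9 = 21 giving 21 days.
The longest path through Integrate is only 11 days, so Integrate has float 10.
The critical path is still Design→Pressure→StaticFire; finish is now 21 days.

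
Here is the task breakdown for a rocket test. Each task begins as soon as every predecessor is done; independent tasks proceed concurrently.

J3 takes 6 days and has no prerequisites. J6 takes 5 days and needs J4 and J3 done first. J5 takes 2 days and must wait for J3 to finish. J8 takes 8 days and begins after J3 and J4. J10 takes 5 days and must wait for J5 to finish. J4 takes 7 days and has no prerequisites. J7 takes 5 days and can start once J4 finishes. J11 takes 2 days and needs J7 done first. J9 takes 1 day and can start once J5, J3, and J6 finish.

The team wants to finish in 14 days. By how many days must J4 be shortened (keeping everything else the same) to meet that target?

Current finish: 15 days; target: 14.
J4 is on every critical path, so each day cut from J4 cuts the finish by one (this holds down to a finish of 14).
Need 15 − 14 = 1 day off J4 → J4 becomes 6 days, finish becomes 14.

1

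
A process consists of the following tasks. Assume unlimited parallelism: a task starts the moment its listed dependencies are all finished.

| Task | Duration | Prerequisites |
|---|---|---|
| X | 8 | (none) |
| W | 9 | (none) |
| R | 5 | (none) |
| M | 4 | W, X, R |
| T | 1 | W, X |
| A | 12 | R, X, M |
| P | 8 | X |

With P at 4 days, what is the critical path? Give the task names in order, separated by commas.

Critical path before the change: W→M→A = 9+4+12 = 25 giving 25 days.
The longest path through P is only 16 days, so P has float 9.
That remains the longest chain; total 25 days.

W, M, A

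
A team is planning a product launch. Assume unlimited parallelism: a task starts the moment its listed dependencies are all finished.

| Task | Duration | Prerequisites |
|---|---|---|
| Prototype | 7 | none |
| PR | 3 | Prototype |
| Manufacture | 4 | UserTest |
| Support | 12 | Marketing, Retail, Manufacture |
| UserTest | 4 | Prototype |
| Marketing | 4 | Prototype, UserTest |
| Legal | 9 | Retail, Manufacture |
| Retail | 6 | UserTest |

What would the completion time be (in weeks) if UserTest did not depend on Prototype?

23

Before: longest chain Prototype→UserTest→Retail→Support = 7+4+6+12 = 29, finish 29.
Without Prototype→UserTest, UserTest's earliest start moves from 7 to 0.
New critical path: Prototype→Marketing→Support = 7+4+12 = 23 ⇒ 23 weeks.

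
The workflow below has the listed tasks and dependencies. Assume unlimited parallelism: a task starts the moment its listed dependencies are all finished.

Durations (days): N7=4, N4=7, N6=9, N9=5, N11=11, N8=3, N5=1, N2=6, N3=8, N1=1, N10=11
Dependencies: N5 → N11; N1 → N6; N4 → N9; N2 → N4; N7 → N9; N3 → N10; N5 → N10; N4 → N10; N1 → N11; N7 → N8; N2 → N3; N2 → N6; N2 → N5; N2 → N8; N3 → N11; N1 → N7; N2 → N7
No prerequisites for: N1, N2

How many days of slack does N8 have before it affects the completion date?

Critical path: N2→N3→N10 = 6+8+11 = 25, so the finish is 25 days.
Longest path through N8: 13 days (earliest finish 13, latest finish 25).
Slack of N8 = 22 − 10 = 12 days.

12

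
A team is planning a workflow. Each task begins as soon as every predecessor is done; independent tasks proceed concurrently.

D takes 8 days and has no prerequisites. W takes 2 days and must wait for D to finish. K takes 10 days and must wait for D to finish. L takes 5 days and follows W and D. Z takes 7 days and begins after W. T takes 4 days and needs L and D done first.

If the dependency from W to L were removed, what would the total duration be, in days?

18

With the dependency in place, D→W→L→T = 8+2+5+4 = 19 sets the finish at 19 days.
Without W→L, L's earliest start moves from 10 to 8.
After: D→K = 8+10 = 18 → 18 days.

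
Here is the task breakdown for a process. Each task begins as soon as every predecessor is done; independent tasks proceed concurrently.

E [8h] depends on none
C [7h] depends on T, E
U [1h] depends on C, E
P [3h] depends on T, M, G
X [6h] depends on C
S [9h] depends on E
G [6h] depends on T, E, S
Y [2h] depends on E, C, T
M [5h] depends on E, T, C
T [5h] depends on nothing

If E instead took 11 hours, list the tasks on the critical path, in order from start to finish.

The binding path is E→S→G→P = 8+9+6+3 = 26; finish at 26 hours.
E lies on that path, so at 11 hours the path becomes 29 hours.
The critical path is still E→S→G→P; finish is now 29 hours.

E, S, G, P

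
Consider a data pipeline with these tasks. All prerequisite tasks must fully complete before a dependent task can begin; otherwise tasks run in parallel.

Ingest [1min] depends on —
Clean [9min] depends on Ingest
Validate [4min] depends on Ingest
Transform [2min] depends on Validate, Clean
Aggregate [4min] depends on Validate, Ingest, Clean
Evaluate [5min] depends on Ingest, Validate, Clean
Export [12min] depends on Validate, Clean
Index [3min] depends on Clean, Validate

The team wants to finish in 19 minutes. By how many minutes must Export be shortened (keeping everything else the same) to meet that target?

3

Current finish: 22 minutes; target: 19.
Export is on every critical path, so each minute cut from Export cuts the finish by one (this holds down to a finish of 15).
Need 22 − 19 = 3 minutes off Export → Export becomes 9 minutes, finish becomes 19.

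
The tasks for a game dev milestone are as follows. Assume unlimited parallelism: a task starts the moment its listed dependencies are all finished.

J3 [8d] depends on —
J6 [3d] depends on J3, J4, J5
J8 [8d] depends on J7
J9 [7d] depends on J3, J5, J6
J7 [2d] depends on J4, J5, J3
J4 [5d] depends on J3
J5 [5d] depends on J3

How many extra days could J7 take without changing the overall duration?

0

Critical path: J3→J4→J6→J9 = 8+5+3+7 = 23, so the finish is 23 days.
J7 finishes as early as 15 and must finish by 15.
So J7 can slip 15 − 15 = 0 days.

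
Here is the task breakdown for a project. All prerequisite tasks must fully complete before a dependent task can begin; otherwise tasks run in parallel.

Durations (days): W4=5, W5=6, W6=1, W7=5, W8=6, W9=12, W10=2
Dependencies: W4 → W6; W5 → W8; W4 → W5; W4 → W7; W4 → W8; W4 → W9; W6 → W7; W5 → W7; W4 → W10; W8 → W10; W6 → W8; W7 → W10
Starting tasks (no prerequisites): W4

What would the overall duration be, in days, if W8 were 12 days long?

25

Actual critical path: W4→W5→W8→W10 = 5+6+6+2 = 19 ⇒ 19 days.
W8 is on the critical path; changing it to 12 makes that path 25 days.
No other chain overtakes it, so the finish is 25 days.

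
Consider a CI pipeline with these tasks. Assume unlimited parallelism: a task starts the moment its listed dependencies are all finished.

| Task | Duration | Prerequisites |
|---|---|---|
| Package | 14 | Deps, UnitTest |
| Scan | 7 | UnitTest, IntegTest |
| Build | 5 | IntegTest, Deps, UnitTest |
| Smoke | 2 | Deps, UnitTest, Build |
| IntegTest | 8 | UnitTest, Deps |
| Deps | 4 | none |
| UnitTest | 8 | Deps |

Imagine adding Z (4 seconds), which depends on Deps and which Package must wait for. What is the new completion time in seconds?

27

Originally the plan takes 27 seconds.
With Z inserted, Package now waits for max(Deps, UnitTest, Z).
New critical path: Deps→UnitTest→IntegTest→Build→Smoke = 4+8+8+5+2 = 27 ⇒ 27 seconds.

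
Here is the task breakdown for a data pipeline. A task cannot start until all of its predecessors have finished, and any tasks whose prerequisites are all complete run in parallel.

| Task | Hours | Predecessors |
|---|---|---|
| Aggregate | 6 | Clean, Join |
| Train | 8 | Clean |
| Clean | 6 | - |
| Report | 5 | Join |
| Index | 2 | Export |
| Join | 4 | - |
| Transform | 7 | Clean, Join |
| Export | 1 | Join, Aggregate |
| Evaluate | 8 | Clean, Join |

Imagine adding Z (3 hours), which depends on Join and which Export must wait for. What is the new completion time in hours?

15

Originally the schedule takes 15 hours.
With Z inserted, Export now waits for max(Join, Aggregate, Z).
New critical path: Clean→Aggregate→Export→Index = 6+6+1+2 = 15 ⇒ 15 hours.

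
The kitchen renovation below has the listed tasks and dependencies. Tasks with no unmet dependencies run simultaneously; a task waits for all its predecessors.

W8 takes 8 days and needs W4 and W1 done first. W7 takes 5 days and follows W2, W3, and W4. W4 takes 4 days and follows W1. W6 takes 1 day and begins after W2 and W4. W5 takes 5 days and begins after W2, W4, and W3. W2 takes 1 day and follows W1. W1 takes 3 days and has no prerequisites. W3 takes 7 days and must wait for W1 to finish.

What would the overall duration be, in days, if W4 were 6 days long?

Actual critical path: W1→W4→W8 = 3+4+8 = 15 ⇒ 15 days.
W4 is on the critical path; changing it to 6 makes that path 17 days.
No other chain overtakes it, so the finish is 17 days.

17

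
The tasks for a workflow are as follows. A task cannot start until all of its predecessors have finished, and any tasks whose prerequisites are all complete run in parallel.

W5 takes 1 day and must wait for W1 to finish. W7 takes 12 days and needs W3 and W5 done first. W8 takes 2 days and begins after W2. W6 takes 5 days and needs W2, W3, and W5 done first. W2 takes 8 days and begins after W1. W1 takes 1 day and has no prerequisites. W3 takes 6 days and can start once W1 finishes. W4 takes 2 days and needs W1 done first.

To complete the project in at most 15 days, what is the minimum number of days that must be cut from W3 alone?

4

Current finish: 19 days; target: 15.
W3 is on every critical path, so each day cut from W3 cuts the finish by one (this holds down to a finish of 14).
Need 19 − 15 = 4 days off W3 → W3 becomes 2 days, finish becomes 15.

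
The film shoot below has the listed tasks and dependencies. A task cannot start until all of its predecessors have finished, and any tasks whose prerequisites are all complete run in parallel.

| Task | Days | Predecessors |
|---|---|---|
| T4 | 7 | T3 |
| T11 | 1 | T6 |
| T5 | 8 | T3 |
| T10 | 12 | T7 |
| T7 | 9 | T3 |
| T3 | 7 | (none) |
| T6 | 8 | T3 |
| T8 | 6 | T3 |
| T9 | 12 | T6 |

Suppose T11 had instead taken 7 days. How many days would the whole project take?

Baseline: T3→T7→T10 = 7+9+12 = 28 → 28 days.
T11 has 12 days of float (longest path through it is 16).
No other chain overtakes it, so the finish is 28 days.

28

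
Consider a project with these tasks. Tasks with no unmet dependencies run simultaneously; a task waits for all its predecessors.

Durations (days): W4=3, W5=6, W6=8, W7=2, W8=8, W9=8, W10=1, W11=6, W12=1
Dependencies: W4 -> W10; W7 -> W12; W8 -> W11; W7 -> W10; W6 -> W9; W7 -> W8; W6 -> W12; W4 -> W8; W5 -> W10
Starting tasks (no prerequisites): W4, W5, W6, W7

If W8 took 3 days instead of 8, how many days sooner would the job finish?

1

The binding path is W4→W8→W11 = 3+8+6 = 17; finish at 17 days.
Since W8 is critical, the -5 change carries straight to that chain (now 12 days).
New critical path: W6→W9 = 8+8 = 16 ⇒ 16 days.
Change in finish: 16 − 17 = -1 days.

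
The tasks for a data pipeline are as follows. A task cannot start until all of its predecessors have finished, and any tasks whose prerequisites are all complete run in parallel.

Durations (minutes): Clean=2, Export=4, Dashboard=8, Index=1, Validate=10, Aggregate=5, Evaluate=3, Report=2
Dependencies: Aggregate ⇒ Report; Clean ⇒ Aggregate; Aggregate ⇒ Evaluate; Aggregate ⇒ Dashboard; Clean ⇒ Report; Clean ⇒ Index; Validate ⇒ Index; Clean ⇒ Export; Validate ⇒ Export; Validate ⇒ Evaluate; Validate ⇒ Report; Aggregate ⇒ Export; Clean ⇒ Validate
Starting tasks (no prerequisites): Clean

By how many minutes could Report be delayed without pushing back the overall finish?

Clean→Validate→Export = 2+10+4 = 16 sets the makespan at 16 minutes.
Report finishes as early as 14 and must finish by 16.
Float = 16 − 14 = 2.

2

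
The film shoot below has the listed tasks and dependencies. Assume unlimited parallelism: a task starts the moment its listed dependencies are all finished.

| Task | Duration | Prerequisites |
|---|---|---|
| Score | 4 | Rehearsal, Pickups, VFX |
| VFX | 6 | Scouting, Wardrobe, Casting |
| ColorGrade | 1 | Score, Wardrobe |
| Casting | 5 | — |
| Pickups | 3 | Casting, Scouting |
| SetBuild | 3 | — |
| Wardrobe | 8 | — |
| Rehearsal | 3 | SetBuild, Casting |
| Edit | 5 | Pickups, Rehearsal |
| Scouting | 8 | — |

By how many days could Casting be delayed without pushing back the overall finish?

The longest chain is Scouting→VFX→Score→ColorGrade = 8+6+4+1 = 19; overall finish 19 days.
The longest chain containing Casting totals 16 days.
So Casting can slip 8 − 5 = 3 days.

3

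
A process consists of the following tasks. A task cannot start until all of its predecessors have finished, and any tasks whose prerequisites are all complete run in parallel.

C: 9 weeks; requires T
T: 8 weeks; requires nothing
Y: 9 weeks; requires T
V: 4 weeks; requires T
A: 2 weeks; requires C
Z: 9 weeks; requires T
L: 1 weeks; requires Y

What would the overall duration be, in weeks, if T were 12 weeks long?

23

The binding path is T→C→A = 8+9+2 = 19; finish at 19 weeks.
T is on the critical path; changing it to 12 makes that path 23 weeks.
No other chain overtakes it, so the finish is 23 weeks.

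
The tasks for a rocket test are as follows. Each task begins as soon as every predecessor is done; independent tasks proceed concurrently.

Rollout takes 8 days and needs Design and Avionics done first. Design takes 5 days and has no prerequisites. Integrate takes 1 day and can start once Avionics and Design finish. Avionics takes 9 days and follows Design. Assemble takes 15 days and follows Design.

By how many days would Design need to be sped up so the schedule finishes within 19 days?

Current finish: 22 days; target: 19.
Design is on every critical path, so each day cut from Design cuts the finish by one (this holds down to a finish of 18).
Need 22 − 19 = 3 days off Design → Design becomes 2 days, finish becomes 19.

3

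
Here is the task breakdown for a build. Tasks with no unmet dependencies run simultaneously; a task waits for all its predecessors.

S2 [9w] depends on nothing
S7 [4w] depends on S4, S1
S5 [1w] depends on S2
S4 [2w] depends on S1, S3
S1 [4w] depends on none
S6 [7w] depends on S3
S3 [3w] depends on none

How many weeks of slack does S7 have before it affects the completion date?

The longest chain is S1→S4→S7 = 4+2+4 = 10; overall finish 10 weeks.
S7 finishes as early as 10 and must finish by 10.
Float = 10 − 10 = 0.

0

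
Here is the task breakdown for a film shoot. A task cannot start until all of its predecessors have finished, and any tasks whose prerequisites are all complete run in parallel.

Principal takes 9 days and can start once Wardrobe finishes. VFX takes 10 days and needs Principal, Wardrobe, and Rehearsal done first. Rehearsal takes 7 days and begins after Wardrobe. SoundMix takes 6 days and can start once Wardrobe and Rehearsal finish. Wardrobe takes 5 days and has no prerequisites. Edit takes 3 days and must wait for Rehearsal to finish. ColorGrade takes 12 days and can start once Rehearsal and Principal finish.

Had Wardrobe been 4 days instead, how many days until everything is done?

As given, the longest chain is Wardrobe→Principal→ColorGrade = 5+9+12 = 26, so the finish is 26 days.
Wardrobe is on the critical path; changing it to 4 makes that path 25 days.
The critical path is still Wardrobe→Principal→ColorGrade; finish is now 25 days.

25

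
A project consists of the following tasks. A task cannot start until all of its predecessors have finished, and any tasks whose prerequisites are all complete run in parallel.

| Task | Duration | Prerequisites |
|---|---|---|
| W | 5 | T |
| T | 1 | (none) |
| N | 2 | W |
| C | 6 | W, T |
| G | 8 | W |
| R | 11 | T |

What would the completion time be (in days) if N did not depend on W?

With the dependency in place, T→W→G = 1+5+8 = 14 sets the finish at 14 days.
Without W→N, N's earliest start moves from 6 to 0.
The longest chain is now T→W→G = 1+5+8 = 14, so the plan takes 14 days.

14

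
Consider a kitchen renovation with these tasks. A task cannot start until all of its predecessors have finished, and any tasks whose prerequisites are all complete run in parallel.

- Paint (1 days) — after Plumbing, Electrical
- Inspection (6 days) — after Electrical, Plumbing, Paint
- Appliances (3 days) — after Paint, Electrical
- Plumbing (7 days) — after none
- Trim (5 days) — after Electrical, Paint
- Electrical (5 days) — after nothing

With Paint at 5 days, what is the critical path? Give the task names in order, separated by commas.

Plumbing, Paint, Inspection

The binding path is Plumbing→Paint→Inspection = 7+1+6 = 14; finish at 14 days.
Paint lies on that path, so at 5 days the path becomes 18 days.
No other chain overtakes it, so the finish is 18 days.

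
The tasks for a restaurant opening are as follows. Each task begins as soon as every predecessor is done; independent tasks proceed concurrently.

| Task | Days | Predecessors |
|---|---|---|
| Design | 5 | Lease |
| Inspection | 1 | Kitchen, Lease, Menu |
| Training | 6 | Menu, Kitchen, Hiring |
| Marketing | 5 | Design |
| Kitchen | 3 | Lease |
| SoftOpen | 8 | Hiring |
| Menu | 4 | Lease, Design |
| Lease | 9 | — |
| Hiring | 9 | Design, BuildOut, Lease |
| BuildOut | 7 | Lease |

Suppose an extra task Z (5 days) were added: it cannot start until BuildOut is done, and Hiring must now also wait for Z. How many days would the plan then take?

Originally the plan takes 33 days.
With Z inserted, Hiring now waits for max(Design, BuildOut, Lease, Z).
New critical path: Lease→BuildOut→Z→Hiring→SoftOpen = 9+7+5+9+8 = 38 ⇒ 38 days.

38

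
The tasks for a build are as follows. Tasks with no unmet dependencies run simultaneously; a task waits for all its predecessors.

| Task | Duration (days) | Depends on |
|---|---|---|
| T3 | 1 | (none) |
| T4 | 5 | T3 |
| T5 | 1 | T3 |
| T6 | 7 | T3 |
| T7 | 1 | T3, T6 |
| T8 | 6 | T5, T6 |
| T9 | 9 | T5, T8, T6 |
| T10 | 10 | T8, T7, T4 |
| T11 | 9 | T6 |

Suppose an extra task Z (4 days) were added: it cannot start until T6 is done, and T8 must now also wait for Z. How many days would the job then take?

28

Originally the job takes 24 days.
With Z inserted, T8 now waits for max(T5, T6, Z).
New critical path: T3→T6→Z→T8→T10 = 1+7+4+6+10 = 28 ⇒ 28 days.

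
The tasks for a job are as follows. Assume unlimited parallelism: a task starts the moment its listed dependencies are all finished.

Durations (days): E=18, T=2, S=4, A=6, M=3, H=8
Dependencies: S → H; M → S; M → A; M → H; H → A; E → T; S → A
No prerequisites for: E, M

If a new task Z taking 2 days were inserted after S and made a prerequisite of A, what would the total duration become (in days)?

Originally the project takes 21 days.
With Z inserted, A now waits for max(H, S, M, Z).
New critical path: M→S→H→A = 3+4+8+6 = 21 ⇒ 21 days.

21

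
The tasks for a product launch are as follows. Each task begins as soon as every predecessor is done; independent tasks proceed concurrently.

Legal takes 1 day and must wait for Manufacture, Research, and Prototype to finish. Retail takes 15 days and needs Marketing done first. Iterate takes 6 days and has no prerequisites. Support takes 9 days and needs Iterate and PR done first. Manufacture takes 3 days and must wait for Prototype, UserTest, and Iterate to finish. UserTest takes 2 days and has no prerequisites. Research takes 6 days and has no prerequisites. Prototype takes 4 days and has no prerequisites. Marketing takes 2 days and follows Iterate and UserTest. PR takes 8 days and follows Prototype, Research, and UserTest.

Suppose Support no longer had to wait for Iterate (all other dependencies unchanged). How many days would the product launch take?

23

Original critical path: Research→PR→Support = 6+8+9 = 23 ⇒ 23 days.
Dropping Iterate→Support doesn't change Support's earliest start (14); another predecessor still binds.
New critical path: Research→PR→Support = 6+8+9 = 23 ⇒ 23 days.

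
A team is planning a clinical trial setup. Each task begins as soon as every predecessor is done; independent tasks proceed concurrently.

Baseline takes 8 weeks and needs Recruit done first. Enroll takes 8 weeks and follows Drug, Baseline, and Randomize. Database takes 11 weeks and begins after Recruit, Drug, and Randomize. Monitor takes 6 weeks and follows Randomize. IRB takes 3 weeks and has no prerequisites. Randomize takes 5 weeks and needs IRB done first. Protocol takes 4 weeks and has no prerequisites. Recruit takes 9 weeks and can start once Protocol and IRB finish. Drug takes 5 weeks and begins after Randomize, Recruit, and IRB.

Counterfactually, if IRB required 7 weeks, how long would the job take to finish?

The binding path is Protocol→Recruit→Drug→Database = 4+9+5+11 = 29; finish at 29 weeks.
The longest path through IRB is only 28 weeks, so IRB has float 1.
The binding chain switches to IRB→Recruit→Drug→Database = 7+9+5+11 = 32; finish 32 weeks.

32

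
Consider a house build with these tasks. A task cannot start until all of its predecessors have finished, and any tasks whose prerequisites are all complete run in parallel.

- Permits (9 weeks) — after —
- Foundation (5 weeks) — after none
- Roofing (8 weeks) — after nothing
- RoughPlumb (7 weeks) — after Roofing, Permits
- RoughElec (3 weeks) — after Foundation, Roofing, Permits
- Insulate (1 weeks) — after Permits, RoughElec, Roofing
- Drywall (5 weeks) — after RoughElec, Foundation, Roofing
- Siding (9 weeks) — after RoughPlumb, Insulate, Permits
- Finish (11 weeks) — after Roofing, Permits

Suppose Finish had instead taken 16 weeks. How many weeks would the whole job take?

As given, the longest chain is Permits→RoughPlumb→Siding = 9+7+9 = 25, so the finish is 25 weeks.
Finish is off the critical path — its longest chain is 20 weeks, giving 5 of slack.
That remains the longest chain; total 25 weeks.

25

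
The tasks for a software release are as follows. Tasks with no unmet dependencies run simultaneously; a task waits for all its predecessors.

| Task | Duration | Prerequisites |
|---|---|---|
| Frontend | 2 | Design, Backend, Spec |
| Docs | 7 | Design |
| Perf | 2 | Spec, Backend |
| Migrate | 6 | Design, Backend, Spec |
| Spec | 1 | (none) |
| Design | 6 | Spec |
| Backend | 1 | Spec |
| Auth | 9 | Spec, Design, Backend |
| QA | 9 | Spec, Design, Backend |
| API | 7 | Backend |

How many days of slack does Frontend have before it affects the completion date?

Critical path: Spec→Design→Auth = 1+6+9 = 16, so the finish is 16 days.
Longest path through Frontend: 9 days (earliest finish 9, latest finish 16).
Float = 16 − 9 = 7.

7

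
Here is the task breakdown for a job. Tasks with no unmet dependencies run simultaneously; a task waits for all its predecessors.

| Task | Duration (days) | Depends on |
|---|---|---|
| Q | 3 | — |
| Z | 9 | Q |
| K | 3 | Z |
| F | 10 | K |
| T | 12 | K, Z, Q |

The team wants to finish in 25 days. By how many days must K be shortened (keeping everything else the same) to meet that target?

2

Current finish: 27 days; target: 25.
K is on every critical path, so each day cut from K cuts the finish by one (this holds down to a finish of 25).
Need 27 − 25 = 2 days off K → K becomes 1 day, finish becomes 25.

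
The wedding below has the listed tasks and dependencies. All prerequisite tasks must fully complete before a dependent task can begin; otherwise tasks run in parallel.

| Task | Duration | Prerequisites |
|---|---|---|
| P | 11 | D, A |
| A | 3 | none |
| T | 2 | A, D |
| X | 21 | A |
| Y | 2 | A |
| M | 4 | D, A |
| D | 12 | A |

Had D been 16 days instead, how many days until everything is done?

30

Critical path before the change: A→D→P = 3+12+11 = 26 giving 26 days.
Since D is critical, the +4 change carries straight to that chain (now 30 days).
The critical path is still A→D→P; finish is now 30 days.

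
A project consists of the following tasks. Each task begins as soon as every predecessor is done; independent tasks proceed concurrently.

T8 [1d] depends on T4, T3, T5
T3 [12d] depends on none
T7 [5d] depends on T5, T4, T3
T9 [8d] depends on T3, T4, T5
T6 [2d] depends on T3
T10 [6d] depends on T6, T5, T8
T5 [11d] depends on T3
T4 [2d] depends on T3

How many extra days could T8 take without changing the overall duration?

1

The longest chain is T3→T5→T9 = 12+11+8 = 31; overall finish 31 days.
The longest chain containing T8 totals 30 days.
Float = 31 − 30 = 1.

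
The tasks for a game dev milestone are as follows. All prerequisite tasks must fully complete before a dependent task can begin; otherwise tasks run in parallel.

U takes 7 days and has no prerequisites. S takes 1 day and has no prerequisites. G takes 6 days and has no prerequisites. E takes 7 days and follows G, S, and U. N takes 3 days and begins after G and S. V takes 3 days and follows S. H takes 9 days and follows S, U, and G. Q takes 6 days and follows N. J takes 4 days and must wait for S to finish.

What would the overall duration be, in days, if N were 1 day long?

16

Critical path before the change: U→H = 7+9 = 16 giving 16 days.
N is off the critical path — its longest chain is 15 days, giving 1 of slack.
That remains the longest chain; total 16 days.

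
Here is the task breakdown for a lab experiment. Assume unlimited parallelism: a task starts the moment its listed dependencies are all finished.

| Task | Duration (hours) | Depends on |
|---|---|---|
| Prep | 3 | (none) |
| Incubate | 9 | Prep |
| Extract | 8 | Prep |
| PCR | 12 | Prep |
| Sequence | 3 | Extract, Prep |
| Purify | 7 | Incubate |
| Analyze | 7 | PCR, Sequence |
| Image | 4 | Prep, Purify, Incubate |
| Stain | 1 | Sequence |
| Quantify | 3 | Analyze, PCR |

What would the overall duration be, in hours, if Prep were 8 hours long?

The binding path is Prep→PCR→Analyze→Quantify = 3+12+7+3 = 25; finish at 25 hours.
Prep lies on that path, so at 8 hours the path becomes 30 hours.
No other chain overtakes it, so the finish is 30 hours.

30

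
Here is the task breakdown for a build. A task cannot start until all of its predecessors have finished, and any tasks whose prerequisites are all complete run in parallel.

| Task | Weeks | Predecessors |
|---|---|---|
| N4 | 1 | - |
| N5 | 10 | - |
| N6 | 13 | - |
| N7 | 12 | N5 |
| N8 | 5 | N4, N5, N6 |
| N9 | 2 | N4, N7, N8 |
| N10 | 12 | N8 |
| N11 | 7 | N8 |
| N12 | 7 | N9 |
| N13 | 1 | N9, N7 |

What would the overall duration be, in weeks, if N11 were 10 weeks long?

31

The binding path is N5→N7→N9→N12 = 10+12+2+7 = 31; finish at 31 weeks.
The longest path through N11 is only 25 weeks, so N11 has float 6.
The critical path is still N5→N7→N9→N12; finish is now 31 weeks.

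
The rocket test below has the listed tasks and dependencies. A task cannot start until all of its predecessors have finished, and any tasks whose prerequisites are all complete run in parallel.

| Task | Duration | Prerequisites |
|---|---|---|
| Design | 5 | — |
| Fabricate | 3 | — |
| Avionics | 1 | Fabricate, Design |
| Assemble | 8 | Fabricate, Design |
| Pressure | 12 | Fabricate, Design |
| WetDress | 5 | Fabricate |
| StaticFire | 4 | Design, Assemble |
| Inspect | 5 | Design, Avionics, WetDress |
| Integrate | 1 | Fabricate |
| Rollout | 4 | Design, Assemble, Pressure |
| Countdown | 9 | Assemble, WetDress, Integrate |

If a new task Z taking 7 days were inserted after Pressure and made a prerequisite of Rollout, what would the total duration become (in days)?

Originally the job takes 22 days.
With Z inserted, Rollout now waits for max(Design, Assemble, Pressure, Z).
New critical path: Design→Pressure→Z→Rollout = 5+12+7+4 = 28 ⇒ 28 days.

28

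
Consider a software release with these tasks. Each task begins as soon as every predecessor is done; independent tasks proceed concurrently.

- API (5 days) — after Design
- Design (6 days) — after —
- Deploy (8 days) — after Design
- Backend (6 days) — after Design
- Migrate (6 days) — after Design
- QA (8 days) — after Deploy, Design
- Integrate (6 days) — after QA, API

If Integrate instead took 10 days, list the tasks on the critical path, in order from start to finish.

Critical path before the change: Design→Deploy→QA→Integrate = 6+8+8+6 = 28 giving 28 days.
Since Integrate is critical, the +4 change carries straight to that chain (now 32 days).
No other chain overtakes it, so the finish is 32 days.

Design, Deploy, QA, Integrate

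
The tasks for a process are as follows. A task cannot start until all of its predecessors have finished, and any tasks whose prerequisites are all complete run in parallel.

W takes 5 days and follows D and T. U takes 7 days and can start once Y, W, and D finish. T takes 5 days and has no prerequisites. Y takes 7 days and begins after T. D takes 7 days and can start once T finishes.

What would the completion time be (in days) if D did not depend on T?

Original critical path: T→D→W→U = 5+7+5+7 = 24 ⇒ 24 days.
Without T→D, D's earliest start moves from 5 to 0.
New critical path: T→Y→U = 5+7+7 = 19 ⇒ 19 days.

19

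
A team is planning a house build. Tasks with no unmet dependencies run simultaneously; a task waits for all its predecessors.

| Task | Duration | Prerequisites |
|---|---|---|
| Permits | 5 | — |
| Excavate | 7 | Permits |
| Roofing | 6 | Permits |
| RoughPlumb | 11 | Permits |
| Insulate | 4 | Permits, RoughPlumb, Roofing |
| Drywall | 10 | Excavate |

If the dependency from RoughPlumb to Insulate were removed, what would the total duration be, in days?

Before: longest chain Permits→Excavate→Drywall = 5+7+10 = 22, finish 22.
Without RoughPlumb→Insulate, Insulate's earliest start moves from 16 to 11.
The longest chain is now Permits→Excavate→Drywall = 5+7+10 = 22, so the project takes 22 days.

22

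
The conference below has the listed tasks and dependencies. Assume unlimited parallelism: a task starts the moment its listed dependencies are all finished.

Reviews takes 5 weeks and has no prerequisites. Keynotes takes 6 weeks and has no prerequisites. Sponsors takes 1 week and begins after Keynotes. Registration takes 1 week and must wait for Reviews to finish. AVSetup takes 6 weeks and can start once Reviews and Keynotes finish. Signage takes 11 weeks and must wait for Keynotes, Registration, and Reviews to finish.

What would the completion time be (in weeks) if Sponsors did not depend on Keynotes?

Original critical path: Reviews→Registration→Signage = 5+1+11 = 17 ⇒ 17 weeks.
Without Keynotes→Sponsors, Sponsors's earliest start moves from 6 to 0.
After: Reviews→Registration→Signage = 5+1+11 = 17 → 17 weeks.

17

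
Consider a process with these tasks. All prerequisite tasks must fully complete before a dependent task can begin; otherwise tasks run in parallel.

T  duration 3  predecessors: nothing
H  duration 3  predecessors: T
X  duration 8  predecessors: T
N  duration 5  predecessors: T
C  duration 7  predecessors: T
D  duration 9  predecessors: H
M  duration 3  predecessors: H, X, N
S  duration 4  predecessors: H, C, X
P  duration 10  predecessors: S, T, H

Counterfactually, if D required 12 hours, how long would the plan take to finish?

Critical path before the change: T→X→S→P = 3+8+4+10 = 25 giving 25 hours.
D is off the critical path — its longest chain is 15 hours, giving 10 of slack.
The critical path is still T→X→S→P; finish is now 25 hours.

25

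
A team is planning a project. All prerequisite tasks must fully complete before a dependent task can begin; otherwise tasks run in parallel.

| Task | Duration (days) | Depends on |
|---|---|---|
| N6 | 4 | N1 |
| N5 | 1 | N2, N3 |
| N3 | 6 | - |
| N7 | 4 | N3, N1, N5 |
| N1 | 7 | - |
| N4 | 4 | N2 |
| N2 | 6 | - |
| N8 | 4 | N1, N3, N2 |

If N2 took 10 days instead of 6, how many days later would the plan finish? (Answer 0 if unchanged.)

4

Actual critical path: N2→N5→N7 = 6+1+4 = 11 ⇒ 11 days.
Since N2 is critical, the +4 change carries straight to that chain (now 15 days).
The critical path is still N2→N5→N7; finish is now 15 days.
Change in finish: 15 − 11 = +4 days.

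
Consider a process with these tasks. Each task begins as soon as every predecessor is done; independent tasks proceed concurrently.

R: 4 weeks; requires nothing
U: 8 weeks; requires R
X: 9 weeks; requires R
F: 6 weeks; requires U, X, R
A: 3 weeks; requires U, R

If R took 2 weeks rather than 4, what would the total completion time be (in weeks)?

Actual critical path: R→X→F = 4+9+6 = 19 ⇒ 19 weeks.
R is on the critical path; changing it to 2 makes that path 17 weeks.
No other chain overtakes it, so the finish is 17 weeks.

17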